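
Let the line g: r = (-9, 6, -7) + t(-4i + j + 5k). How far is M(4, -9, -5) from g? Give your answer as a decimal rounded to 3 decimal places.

17.907

Taking (-9, 6, -7) on g with direction v = (-4, 1, 5): w = M − (-9, 6, -7) = (13, -15, 2), and w × v = (-77, -73, -47).
Distance = |w × v| / |v| = √13467 / √42 ≈ 17.907.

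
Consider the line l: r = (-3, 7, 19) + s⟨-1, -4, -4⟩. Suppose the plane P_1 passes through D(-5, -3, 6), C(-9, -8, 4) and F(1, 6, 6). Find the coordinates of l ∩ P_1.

(-6, -5, 7)

DC = (-4, -5, -2), DF = (6, 9, 0); a normal to P_1 is DC × DF = (18, -12, -6).
Using D: P_1 has equation 18x - 12y - 6z = -90.
Substitute r = (-3, 7, 19) + t(-1, -4, -4) into the plane: -252 + 54t = -90, so t = 3.
Intersection: (-3, 7, 19) + 3·(-1, -4, -4) = (-6, -5, 7).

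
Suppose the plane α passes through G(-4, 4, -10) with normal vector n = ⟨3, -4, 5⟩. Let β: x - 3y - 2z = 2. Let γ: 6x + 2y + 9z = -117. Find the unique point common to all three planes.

(-7, 3, -9)

α: n·r = n·G gives 3x - 4y + 5z = -78.
Solving the 3×3 linear system 3x - 4y + 5z = -78, x - 3y - 2z = 2, 6x + 2y + 9z = -117 (e.g. by elimination or Cramer's rule, determinant = 115) gives (-7, 3, -9).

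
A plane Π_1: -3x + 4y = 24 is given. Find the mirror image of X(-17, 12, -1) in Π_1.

λ = (n·X − d)/|n|² = (99 − 24)/25 = 3.
Reflection = X − 2λn = (-17, 12, -1) − 6·(-3, 4, 0) = (1, -12, -1).

(1, -12, -1)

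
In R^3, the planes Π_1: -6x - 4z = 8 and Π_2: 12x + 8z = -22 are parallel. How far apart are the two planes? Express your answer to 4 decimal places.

0.4160

Rescale Π_2 by 1/(-2): -6x - 4z = 11. Then distance = |8 − 11| / √52 ≈ 0.4160.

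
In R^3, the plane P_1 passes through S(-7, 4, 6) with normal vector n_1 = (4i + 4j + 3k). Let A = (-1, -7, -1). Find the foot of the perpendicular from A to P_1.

P_1: n_1·r = n_1·S gives 4x + 4y + 3z = 6.
Foot = A − λn with λ = (n·A − d)/|n|² = (-35 − 6)/41 = -1.
Foot = (-1, -7, -1) − (-1)·(4, 4, 3) = (3, -3, 2).

(3, -3, 2)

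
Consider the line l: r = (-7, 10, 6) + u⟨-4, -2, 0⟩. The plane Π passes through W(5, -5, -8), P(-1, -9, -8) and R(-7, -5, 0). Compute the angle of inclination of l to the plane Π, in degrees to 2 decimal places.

5.47

WP = (-6, -4, 0), WR = (-12, 0, 8); a normal to Π is WP × WR = (-32, 48, -48).
Using W: Π has equation -32x + 48y - 48z = -16.
sin θ = |n·v| / (|n||v|) = |32| / (√5632 · √20) = 0.09535.
θ ≈ 5.47°.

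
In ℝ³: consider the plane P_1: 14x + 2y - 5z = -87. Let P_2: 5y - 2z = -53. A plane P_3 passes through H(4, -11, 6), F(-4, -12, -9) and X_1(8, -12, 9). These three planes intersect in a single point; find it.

(-2, -7, 9)

HF = (-8, -1, -15), HX_1 = (4, -1, 3); a normal to P_3 is HF × HX_1 = (-18, -36, 12).
Using H: P_3 has equation -18x - 36y + 12z = 396.
Solving the 3×3 linear system 14x + 2y - 5z = -87, 5y - 2z = -53, -18x - 36y + 12z = 396 (e.g. by elimination or Cramer's rule, determinant = -546) gives (-2, -7, 9).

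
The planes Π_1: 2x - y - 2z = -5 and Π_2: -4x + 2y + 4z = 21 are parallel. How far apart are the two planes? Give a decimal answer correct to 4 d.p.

Rescale Π_2 by 1/(-2): 2x - y - 2z = -21/2. Then distance = |-5 − (-21/2)| / √9 ≈ 1.8333.

1.8333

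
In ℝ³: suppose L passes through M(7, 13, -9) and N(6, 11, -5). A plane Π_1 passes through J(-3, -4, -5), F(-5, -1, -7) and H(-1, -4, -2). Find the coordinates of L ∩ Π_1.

A direction vector for L is N − M = (-1, -2, 4).
JF = (-2, 3, -2), JH = (2, 0, 3); a normal to Π_1 is JF × JH = (9, 2, -6).
Using J: Π_1 has equation 9x + 2y - 6z = -5.
Substitute r = (7, 13, -9) + t(-1, -2, 4) into the plane: 143 + (-37)t = -5, so t = 4.
Intersection: (7, 13, -9) + 4·(-1, -2, 4) = (3, 5, 7).

(3, 5, 7)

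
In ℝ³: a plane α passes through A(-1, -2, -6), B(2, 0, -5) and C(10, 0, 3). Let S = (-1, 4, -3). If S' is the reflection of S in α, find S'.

(5, -2, -9)

AB = (3, 2, 1), AC = (11, 2, 9); a normal to α is AB × AC = (16, -16, -16).
Using A: α has equation 16x - 16y - 16z = 112.
λ = (n·S − d)/|n|² = (-32 − 112)/768 = -3/16.
Reflection = S − 2λn = (-1, 4, -3) − (-3/8)·(16, -16, -16) = (5, -2, -9).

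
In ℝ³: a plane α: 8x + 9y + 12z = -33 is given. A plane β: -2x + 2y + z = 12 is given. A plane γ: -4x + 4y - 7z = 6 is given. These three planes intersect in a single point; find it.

(-6, -1, 2)

Solving the 3×3 linear system 8x + 9y + 12z = -33, -2x + 2y + z = 12, -4x + 4y - 7z = 6 (e.g. by elimination or Cramer's rule, determinant = -306) gives (-6, -1, 2).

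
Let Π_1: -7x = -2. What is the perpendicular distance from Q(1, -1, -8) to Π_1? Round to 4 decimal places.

n·Q − d = (-7)·(1) + (0)·(-1) + (0)·(-8) − (-2) = -5; |n| = √49.
Distance = |-5| / √49 = 5/√49 ≈ 0.7143.

0.7143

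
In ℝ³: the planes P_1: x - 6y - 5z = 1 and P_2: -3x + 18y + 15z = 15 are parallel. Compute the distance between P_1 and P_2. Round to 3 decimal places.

Rescale P_2 by 1/(-3): x - 6y - 5z = -5. Then distance = |1 − (-5)| / √62 ≈ 0.762.

0.762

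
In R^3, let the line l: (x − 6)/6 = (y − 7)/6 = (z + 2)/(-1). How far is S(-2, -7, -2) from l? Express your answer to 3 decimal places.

4.617

l has direction (6, 6, -1) through (6, 7, -2).
Taking (6, 7, -2) on l with direction v = (6, 6, -1): w = S − (6, 7, -2) = (-8, -14, 0), and w × v = (14, -8, 36).
Distance = |w × v| / |v| = √1556 / √73 ≈ 4.617.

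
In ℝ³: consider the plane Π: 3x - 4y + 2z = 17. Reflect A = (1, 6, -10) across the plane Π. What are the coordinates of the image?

λ = (n·A − d)/|n|² = (-41 − 17)/29 = -2.
Reflection = A − 2λn = (1, 6, -10) − (-4)·(3, -4, 2) = (13, -10, -2).

(13, -10, -2)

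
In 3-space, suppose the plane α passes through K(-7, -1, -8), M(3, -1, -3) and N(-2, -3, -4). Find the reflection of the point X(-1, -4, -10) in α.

KM = (10, 0, 5), KN = (5, -2, 4); a normal to α is KM × KN = (10, -15, -20).
Using K: α has equation 10x - 15y - 20z = 105.
λ = (n·X − d)/|n|² = (250 − 105)/725 = 1/5.
Reflection = X − 2λn = (-1, -4, -10) − (2/5)·(10, -15, -20) = (-5, 2, -2).

(-5, 2, -2)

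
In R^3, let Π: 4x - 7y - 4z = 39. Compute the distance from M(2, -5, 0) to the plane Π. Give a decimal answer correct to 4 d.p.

n·M − d = (4)·(2) + (-7)·(-5) + (-4)·(0) − 39 = 4; |n| = √81.
Distance = |4| / √81 = 4/√81 ≈ 0.4444.

0.4444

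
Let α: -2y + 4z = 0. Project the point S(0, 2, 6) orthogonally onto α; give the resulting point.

Foot = S − λn with λ = (n·S − d)/|n|² = (20 − 0)/20 = 1.
Foot = (0, 2, 6) − 1·(0, -2, 4) = (0, 4, 2).

(0, 4, 2)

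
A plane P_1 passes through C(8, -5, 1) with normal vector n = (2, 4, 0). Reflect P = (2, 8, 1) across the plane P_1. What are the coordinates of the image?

P_1: n·r = n·C gives 2x + 4y = -4.
λ = (n·P − d)/|n|² = (36 − (-4))/20 = 2.
Reflection = P − 2λn = (2, 8, 1) − 4·(2, 4, 0) = (-6, -8, 1).

(-6, -8, 1)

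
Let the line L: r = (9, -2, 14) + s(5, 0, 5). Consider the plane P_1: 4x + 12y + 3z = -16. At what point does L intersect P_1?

Substitute r = (9, -2, 14) + t(5, 0, 5) into the plane: 54 + 35t = -16, so t = -2.
Intersection: (9, -2, 14) + (-2)·(5, 0, 5) = (-1, -2, 4).

(-1, -2, 4)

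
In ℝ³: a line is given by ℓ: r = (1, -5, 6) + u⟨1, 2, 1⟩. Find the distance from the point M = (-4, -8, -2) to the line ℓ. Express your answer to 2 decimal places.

6.15

Taking (1, -5, 6) on ℓ with direction v = (1, 2, 1): w = M − (1, -5, 6) = (-5, -3, -8), and w × v = (13, -3, -7).
Distance = |w × v| / |v| = √227 / √6 ≈ 6.15.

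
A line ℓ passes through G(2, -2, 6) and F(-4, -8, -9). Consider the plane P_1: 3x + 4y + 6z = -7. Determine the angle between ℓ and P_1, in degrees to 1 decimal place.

78.7

A direction vector for ℓ is F − G = (-6, -6, -15).
sin θ = |n·v| / (|n||v|) = |-132| / (√61 · √297) = 0.98069.
θ ≈ 78.7°.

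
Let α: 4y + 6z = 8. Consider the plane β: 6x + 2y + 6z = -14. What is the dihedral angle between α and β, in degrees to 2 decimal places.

45.58

cos θ = |n₁·n₂| / (|n₁||n₂|) = |44| / (√52 · √76).
θ = arccos(0.69991) ≈ 45.58°.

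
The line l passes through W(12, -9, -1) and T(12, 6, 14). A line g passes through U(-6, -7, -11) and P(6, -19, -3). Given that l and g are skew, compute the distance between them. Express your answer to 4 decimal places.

A direction vector for l is T − W = (0, 15, 15).
A direction vector for g is P − U = (12, -12, 8).
Common perpendicular direction n = (0, 15, 15) × (12, -12, 8) = (300, 180, -180).
With w = (-6, -7, -11) − (12, -9, -1) = (-18, 2, -10), w · n = -3240.
Distance = |w · n| / |n| = |-3240| / √154800 ≈ 8.2349.

8.2349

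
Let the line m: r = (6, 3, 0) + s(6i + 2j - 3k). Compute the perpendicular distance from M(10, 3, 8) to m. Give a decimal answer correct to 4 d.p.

Taking (6, 3, 0) on m with direction v = (6, 2, -3): w = M − (6, 3, 0) = (4, 0, 8), and w × v = (-16, 60, 8).
Distance = |w × v| / |v| = √3920 / √49 ≈ 8.9443.

8.9443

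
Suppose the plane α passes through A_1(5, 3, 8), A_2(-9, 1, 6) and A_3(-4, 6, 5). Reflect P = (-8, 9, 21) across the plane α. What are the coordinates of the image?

A_1A_2 = (-14, -2, -2), A_1A_3 = (-9, 3, -3); a normal to α is A_1A_2 × A_1A_3 = (12, -24, -60).
Using A_1: α has equation 12x - 24y - 60z = -492.
λ = (n·P − d)/|n|² = (-1572 − (-492))/4320 = -1/4.
Reflection = P − 2λn = (-8, 9, 21) − (-1/2)·(12, -24, -60) = (-2, -3, -9).

(-2, -3, -9)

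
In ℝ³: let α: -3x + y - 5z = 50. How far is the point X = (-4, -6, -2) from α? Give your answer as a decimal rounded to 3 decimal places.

n·X − d = (-3)·(-4) + (1)·(-6) + (-5)·(-2) − 50 = -34; |n| = √35.
Distance = |-34| / √35 = 34/√35 ≈ 5.747.

5.747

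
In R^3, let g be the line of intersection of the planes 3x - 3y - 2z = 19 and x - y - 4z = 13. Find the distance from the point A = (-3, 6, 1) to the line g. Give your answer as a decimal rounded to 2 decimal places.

Direction of g: (3, -3, -2) × (1, -1, -4) = (10, 10, 0).
A point on g: solving the two plane equations with x = 6 gives (6, 1, -2).
Taking (6, 1, -2) on g with direction v = (10, 10, 0): w = A − (6, 1, -2) = (-9, 5, 3), and w × v = (-30, 30, -140).
Distance = |w × v| / |v| = √21400 / √200 ≈ 10.34.

10.34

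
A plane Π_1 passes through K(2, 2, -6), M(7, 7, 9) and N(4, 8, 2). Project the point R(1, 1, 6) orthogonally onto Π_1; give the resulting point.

KM = (5, 5, 15), KN = (2, 6, 8); a normal to Π_1 is KM × KN = (-50, -10, 20).
Using K: Π_1 has equation -50x - 10y + 20z = -240.
Foot = R − λn with λ = (n·R − d)/|n|² = (60 − (-240))/3000 = 1/10.
Foot = (1, 1, 6) − (1/10)·(-50, -10, 20) = (6, 2, 4).

(6, 2, 4)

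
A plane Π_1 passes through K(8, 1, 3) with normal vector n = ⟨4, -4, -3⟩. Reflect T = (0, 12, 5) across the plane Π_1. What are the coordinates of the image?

Π_1: n·r = n·K gives 4x - 4y - 3z = 19.
λ = (n·T − d)/|n|² = (-63 − 19)/41 = -2.
Reflection = T − 2λn = (0, 12, 5) − (-4)·(4, -4, -3) = (16, -4, -7).

(16, -4, -7)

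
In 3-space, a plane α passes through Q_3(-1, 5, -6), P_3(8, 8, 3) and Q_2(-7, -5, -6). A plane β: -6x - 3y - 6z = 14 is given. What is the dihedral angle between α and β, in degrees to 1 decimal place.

87.3

Q_3P_3 = (9, 3, 9), Q_3Q_2 = (-6, -10, 0); a normal to α is Q_3P_3 × Q_3Q_2 = (90, -54, -72).
Using Q_3: α has equation 90x - 54y - 72z = 72.
cos θ = |n₁·n₂| / (|n₁||n₂|) = |54| / (√16200 · √81).
θ = arccos(0.04714) ≈ 87.3°.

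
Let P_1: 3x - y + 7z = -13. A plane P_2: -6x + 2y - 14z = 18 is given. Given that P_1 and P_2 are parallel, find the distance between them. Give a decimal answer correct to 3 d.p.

Rescale P_2 by 1/(-2): 3x - y + 7z = -9. Then distance = |-13 − (-9)| / √59 ≈ 0.521.

0.521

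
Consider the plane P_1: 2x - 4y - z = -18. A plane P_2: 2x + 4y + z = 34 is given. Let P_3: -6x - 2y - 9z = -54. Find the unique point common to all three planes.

(4, 6, 2)

Solving the 3×3 linear system 2x - 4y - z = -18, 2x + 4y + z = 34, -6x - 2y - 9z = -54 (e.g. by elimination or Cramer's rule, determinant = -136) gives (4, 6, 2).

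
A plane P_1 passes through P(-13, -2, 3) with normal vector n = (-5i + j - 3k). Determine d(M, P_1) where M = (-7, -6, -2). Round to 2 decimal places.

P_1: n·r = n·P gives -5x + y - 3z = 54.
n·M − d = (-5)·(-7) + (1)·(-6) + (-3)·(-2) − 54 = -19; |n| = √35.
Distance = |-19| / √35 = 19/√35 ≈ 3.21.

3.21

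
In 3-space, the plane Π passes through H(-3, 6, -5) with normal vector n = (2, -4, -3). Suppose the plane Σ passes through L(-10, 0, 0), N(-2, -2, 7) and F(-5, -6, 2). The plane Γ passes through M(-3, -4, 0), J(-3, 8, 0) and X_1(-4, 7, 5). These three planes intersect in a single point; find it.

Π: n·r = n·H gives 2x - 4y - 3z = -15.
LN = (8, -2, 7), LF = (5, -6, 2); a normal to Σ is LN × LF = (38, 19, -38).
Using L: Σ has equation 38x + 19y - 38z = -380.
MJ = (0, 12, 0), MX_1 = (-1, 11, 5); a normal to Γ is MJ × MX_1 = (60, 0, 12).
Using M: Γ has equation 60x + 12z = -180.
Solving the 3×3 linear system 2x - 4y - 3z = -15, 38x + 19y - 38z = -380, 60x + 12z = -180 (e.g. by elimination or Cramer's rule, determinant = 14820) gives (-4, -2, 5).

(-4, -2, 5)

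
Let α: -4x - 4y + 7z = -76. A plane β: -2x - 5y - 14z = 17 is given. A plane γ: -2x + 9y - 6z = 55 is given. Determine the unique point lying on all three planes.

Solving the 3×3 linear system -4x - 4y + 7z = -76, -2x - 5y - 14z = 17, -2x + 9y - 6z = 55 (e.g. by elimination or Cramer's rule, determinant = -884) gives (7, 5, -4).

(7, 5, -4)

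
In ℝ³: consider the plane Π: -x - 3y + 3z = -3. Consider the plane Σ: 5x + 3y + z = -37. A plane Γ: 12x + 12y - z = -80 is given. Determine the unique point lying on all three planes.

(-6, -1, -4)

Solving the 3×3 linear system -x - 3y + 3z = -3, 5x + 3y + z = -37, 12x + 12y - z = -80 (e.g. by elimination or Cramer's rule, determinant = 36) gives (-6, -1, -4).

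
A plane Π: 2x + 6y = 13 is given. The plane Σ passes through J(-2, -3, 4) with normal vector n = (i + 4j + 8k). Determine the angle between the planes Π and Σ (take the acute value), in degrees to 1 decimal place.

Σ: n·r = n·J gives x + 4y + 8z = 18.
cos θ = |n₁·n₂| / (|n₁||n₂|) = |26| / (√40 · √81).
θ = arccos(0.45677) ≈ 62.8°.

62.8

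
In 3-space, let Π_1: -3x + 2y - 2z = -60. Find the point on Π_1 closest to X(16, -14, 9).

(10, -10, 5)

Foot = X − λn with λ = (n·X − d)/|n|² = (-94 − (-60))/17 = -2.
Foot = (16, -14, 9) − (-2)·(-3, 2, -2) = (10, -10, 5).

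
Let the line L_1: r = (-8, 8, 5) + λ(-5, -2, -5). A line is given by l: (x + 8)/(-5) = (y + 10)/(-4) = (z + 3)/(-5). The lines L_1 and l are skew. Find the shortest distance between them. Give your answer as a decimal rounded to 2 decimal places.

5.66

l has direction (-5, -4, -5) through (-8, -10, -3).
Common perpendicular direction n = (-5, -2, -5) × (-5, -4, -5) = (-10, 0, 10).
With w = (-8, -10, -3) − (-8, 8, 5) = (0, -18, -8), w · n = -80.
Distance = |w · n| / |n| = |-80| / √200 ≈ 5.66.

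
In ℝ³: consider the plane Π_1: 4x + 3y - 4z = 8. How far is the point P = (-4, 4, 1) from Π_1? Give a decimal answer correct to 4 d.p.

n·P − d = (4)·(-4) + (3)·(4) + (-4)·(1) − 8 = -16; |n| = √41.
Distance = |-16| / √41 = 16/√41 ≈ 2.4988.

2.4988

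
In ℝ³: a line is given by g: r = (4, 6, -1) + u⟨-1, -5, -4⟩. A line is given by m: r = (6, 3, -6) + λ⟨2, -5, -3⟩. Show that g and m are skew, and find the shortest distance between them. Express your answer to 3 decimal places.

Common perpendicular direction n = (-1, -5, -4) × (2, -5, -3) = (-5, -11, 15).
With w = (6, 3, -6) − (4, 6, -1) = (2, -3, -5), w · n = -52.
Since n ≠ 0 the lines are not parallel, and w · n = -52 ≠ 0 so they do not intersect; hence they are skew.
Distance = |w · n| / |n| = |-52| / √371 ≈ 2.700.

2.700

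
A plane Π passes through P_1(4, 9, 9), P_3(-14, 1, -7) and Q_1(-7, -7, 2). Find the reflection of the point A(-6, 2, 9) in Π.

P_1P_3 = (-18, -8, -16), P_1Q_1 = (-11, -16, -7); a normal to Π is P_1P_3 × P_1Q_1 = (-200, 50, 200).
Using P_1: Π has equation -200x + 50y + 200z = 1450.
λ = (n·A − d)/|n|² = (3100 − 1450)/82500 = 1/50.
Reflection = A − 2λn = (-6, 2, 9) − (1/25)·(-200, 50, 200) = (2, 0, 1).

(2, 0, 1)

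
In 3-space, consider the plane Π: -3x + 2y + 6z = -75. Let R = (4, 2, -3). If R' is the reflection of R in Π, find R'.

(10, -2, -15)

λ = (n·R − d)/|n|² = (-26 − (-75))/49 = 1.
Reflection = R − 2λn = (4, 2, -3) − 2·(-3, 2, 6) = (10, -2, -15).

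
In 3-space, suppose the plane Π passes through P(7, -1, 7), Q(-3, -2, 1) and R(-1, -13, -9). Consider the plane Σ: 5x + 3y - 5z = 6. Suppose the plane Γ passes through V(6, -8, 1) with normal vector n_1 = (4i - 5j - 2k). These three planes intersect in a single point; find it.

(5, -8, -1)

PQ = (-10, -1, -6), PR = (-8, -12, -16); a normal to Π is PQ × PR = (-56, -112, 112).
Using P: Π has equation -56x - 112y + 112z = 504.
Γ: n_1·r = n_1·V gives 4x - 5y - 2z = 62.
Solving the 3×3 linear system -56x - 112y + 112z = 504, 5x + 3y - 5z = 6, 4x - 5y - 2z = 62 (e.g. by elimination or Cramer's rule, determinant = -1288) gives (5, -8, -1).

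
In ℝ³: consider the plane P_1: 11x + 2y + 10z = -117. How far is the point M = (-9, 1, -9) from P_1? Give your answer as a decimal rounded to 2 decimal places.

n·M − d = (11)·(-9) + (2)·(1) + (10)·(-9) − (-117) = -70; |n| = √225.
Distance = |-70| / √225 = 70/√225 ≈ 4.67.

4.67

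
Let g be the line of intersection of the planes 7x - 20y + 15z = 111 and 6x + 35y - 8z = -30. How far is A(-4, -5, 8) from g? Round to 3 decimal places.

7.437

Direction of g: (7, -20, 15) × (6, 35, -8) = (-365, 146, 365).
A point on g: solving the two plane equations with x = 8 gives (8, -2, 1).
Taking (8, -2, 1) on g with direction v = (-365, 146, 365): w = A − (8, -2, 1) = (-12, -3, 7), and w × v = (-2117, 1825, -2847).
Distance = |w × v| / |v| = √15917723 / √287766 ≈ 7.437.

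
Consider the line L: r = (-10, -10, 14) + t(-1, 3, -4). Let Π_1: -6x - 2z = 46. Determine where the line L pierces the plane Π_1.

Substitute r = (-10, -10, 14) + t(-1, 3, -4) into the plane: 32 + 14t = 46, so t = 1.
Intersection: (-10, -10, 14) + 1·(-1, 3, -4) = (-11, -7, 10).

(-11, -7, 10)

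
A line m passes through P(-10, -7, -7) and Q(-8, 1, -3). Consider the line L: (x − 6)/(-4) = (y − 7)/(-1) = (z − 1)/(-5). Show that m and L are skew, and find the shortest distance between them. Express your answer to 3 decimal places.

A direction vector for m is Q − P = (2, 8, 4).
L has direction (-4, -1, -5) through (6, 7, 1).
Common perpendicular direction n = (2, 8, 4) × (-4, -1, -5) = (-36, -6, 30).
With w = (6, 7, 1) − (-10, -7, -7) = (16, 14, 8), w · n = -420.
Since n ≠ 0 the lines are not parallel, and w · n = -420 ≠ 0 so they do not intersect; hence they are skew.
Distance = |w · n| / |n| = |-420| / √2232 ≈ 8.890.

8.890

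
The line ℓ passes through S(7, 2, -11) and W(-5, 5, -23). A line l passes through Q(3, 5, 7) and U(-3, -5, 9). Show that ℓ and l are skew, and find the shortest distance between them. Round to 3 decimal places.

A direction vector for ℓ is W − S = (-12, 3, -12).
A direction vector for l is U − Q = (-6, -10, 2).
Common perpendicular direction n = (-12, 3, -12) × (-6, -10, 2) = (-114, 96, 138).
With w = (3, 5, 7) − (7, 2, -11) = (-4, 3, 18), w · n = 3228.
Since n ≠ 0 the lines are not parallel, and w · n = 3228 ≠ 0 so they do not intersect; hence they are skew.
Distance = |w · n| / |n| = |3228| / √41256 ≈ 15.892.

15.892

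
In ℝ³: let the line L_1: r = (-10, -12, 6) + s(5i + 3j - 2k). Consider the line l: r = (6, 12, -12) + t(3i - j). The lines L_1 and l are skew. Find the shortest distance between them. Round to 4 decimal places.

4.9472

Common perpendicular direction n = (5, 3, -2) × (3, -1, 0) = (-2, -6, -14).
With w = (6, 12, -12) − (-10, -12, 6) = (16, 24, -18), w · n = 76.
Distance = |w · n| / |n| = |76| / √236 ≈ 4.9472.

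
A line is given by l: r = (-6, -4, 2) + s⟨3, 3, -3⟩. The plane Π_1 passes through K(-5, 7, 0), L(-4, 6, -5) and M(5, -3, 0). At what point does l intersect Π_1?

KL = (1, -1, -5), KM = (10, -10, 0); a normal to Π_1 is KL × KM = (-50, -50, 0).
Using K: Π_1 has equation -50x - 50y = -100.
Substitute r = (-6, -4, 2) + t(3, 3, -3) into the plane: 500 + (-300)t = -100, so t = 2.
Intersection: (-6, -4, 2) + 2·(3, 3, -3) = (0, 2, -4).

(0, 2, -4)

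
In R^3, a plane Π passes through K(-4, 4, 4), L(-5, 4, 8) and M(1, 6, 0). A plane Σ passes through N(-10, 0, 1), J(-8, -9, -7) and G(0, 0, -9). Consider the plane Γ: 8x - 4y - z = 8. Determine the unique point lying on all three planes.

(3, 6, -8)

KL = (-1, 0, 4), KM = (5, 2, -4); a normal to Π is KL × KM = (-8, 16, -2).
Using K: Π has equation -8x + 16y - 2z = 88.
NJ = (2, -9, -8), NG = (10, 0, -10); a normal to Σ is NJ × NG = (90, -60, 90).
Using N: Σ has equation 90x - 60y + 90z = -810.
Solving the 3×3 linear system -8x + 16y - 2z = 88, 90x - 60y + 90z = -810, 8x - 4y - z = 8 (e.g. by elimination or Cramer's rule, determinant = 9360) gives (3, 6, -8).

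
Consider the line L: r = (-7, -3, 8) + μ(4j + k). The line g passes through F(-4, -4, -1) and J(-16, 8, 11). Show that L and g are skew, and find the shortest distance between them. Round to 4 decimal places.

5.0990

A direction vector for g is J − F = (-12, 12, 12).
Common perpendicular direction n = (0, 4, 1) × (-12, 12, 12) = (36, -12, 48).
With w = (-4, -4, -1) − (-7, -3, 8) = (3, -1, -9), w · n = -312.
Since n ≠ 0 the lines are not parallel, and w · n = -312 ≠ 0 so they do not intersect; hence they are skew.
Distance = |w · n| / |n| = |-312| / √3744 ≈ 5.0990.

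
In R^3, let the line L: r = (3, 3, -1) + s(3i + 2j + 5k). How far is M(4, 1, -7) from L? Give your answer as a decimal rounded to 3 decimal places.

3.964

Taking (3, 3, -1) on L with direction v = (3, 2, 5): w = M − (3, 3, -1) = (1, -2, -6), and w × v = (2, -23, 8).
Distance = |w × v| / |v| = √597 / √38 ≈ 3.964.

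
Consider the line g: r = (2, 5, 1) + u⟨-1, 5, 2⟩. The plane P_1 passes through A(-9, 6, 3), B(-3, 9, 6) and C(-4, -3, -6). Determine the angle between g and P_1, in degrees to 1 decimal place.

AB = (6, 3, 3), AC = (5, -9, -9); a normal to P_1 is AB × AC = (0, 69, -69).
Using A: P_1 has equation 69y - 69z = 207.
sin θ = |n·v| / (|n||v|) = |207| / (√9522 · √30) = 0.38730.
θ ≈ 22.8°.

22.8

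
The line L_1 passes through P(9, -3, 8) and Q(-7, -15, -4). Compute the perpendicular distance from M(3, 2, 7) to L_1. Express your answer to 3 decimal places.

A direction vector for L_1 is Q − P = (-16, -12, -12).
Taking (9, -3, 8) on L_1 with direction v = (-16, -12, -12): w = M − (9, -3, 8) = (-6, 5, -1), and w × v = (-72, -56, 152).
Distance = |w × v| / |v| = √31424 / √544 ≈ 7.600.

7.600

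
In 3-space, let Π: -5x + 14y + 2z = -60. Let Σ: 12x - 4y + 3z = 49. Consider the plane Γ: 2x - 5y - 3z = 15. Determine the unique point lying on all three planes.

(2, -4, 3)

Solving the 3×3 linear system -5x + 14y + 2z = -60, 12x - 4y + 3z = 49, 2x - 5y - 3z = 15 (e.g. by elimination or Cramer's rule, determinant = 349) gives (2, -4, 3).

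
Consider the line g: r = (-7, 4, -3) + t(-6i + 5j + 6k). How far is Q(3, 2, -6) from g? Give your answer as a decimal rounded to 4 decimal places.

Taking (-7, 4, -3) on g with direction v = (-6, 5, 6): w = Q − (-7, 4, -3) = (10, -2, -3), and w × v = (3, -42, 38).
Distance = |w × v| / |v| = √3217 / √97 ≈ 5.7589.

5.7589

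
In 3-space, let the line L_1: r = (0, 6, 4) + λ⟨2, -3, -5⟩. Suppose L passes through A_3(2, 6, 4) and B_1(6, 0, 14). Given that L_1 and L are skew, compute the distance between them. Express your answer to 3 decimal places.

1.664

A direction vector for L is B_1 − A_3 = (4, -6, 10).
Common perpendicular direction n = (2, -3, -5) × (4, -6, 10) = (-60, -40, 0).
With w = (2, 6, 4) − (0, 6, 4) = (2, 0, 0), w · n = -120.
Distance = |w · n| / |n| = |-120| / √5200 ≈ 1.664.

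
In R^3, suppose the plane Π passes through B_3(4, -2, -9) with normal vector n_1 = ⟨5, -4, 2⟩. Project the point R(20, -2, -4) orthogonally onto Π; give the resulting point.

Π: n_1·r = n_1·B_3 gives 5x - 4y + 2z = 10.
Foot = R − λn with λ = (n·R − d)/|n|² = (100 − 10)/45 = 2.
Foot = (20, -2, -4) − 2·(5, -4, 2) = (10, 6, -8).

(10, 6, -8)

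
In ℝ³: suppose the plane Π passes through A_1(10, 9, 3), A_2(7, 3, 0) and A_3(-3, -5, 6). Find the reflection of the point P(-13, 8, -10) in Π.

A_1A_2 = (-3, -6, -3), A_1A_3 = (-13, -14, 3); a normal to Π is A_1A_2 × A_1A_3 = (-60, 48, -36).
Using A_1: Π has equation -60x + 48y - 36z = -276.
λ = (n·P − d)/|n|² = (1524 − (-276))/7200 = 1/4.
Reflection = P − 2λn = (-13, 8, -10) − (1/2)·(-60, 48, -36) = (17, -16, 8).

(17, -16, 8)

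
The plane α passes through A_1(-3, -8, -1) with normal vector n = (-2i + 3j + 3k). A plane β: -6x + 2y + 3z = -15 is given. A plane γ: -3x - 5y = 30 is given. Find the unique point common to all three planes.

α: n·r = n·A_1 gives -2x + 3y + 3z = -21.
Solving the 3×3 linear system -2x + 3y + 3z = -21, -6x + 2y + 3z = -15, -3x - 5y = 30 (e.g. by elimination or Cramer's rule, determinant = 51) gives (0, -6, -1).

(0, -6, -1)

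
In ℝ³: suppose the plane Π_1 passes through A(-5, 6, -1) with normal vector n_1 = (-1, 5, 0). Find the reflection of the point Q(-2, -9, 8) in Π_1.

Π_1: n_1·r = n_1·A gives -x + 5y = 35.
λ = (n·Q − d)/|n|² = (-43 − 35)/26 = -3.
Reflection = Q − 2λn = (-2, -9, 8) − (-6)·(-1, 5, 0) = (-8, 21, 8).

(-8, 21, 8)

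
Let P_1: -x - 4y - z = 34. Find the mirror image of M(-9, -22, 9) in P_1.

λ = (n·M − d)/|n|² = (88 − 34)/18 = 3.
Reflection = M − 2λn = (-9, -22, 9) − 6·(-1, -4, -1) = (-3, 2, 15).

(-3, 2, 15)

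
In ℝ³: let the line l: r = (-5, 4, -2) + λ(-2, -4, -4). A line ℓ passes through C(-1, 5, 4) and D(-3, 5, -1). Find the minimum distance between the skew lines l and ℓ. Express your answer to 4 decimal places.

A direction vector for ℓ is D − C = (-2, 0, -5).
Common perpendicular direction n = (-2, -4, -4) × (-2, 0, -5) = (20, -2, -8).
With w = (-1, 5, 4) − (-5, 4, -2) = (4, 1, 6), w · n = 30.
Distance = |w · n| / |n| = |30| / √468 ≈ 1.3868.

1.3868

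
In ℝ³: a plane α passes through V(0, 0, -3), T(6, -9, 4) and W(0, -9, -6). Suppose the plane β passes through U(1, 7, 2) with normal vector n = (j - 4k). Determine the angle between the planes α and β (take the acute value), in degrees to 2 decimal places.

VT = (6, -9, 7), VW = (0, -9, -3); a normal to α is VT × VW = (90, 18, -54).
Using V: α has equation 90x + 18y - 54z = 162.
β: n·r = n·U gives y - 4z = -1.
cos θ = |n₁·n₂| / (|n₁||n₂|) = |234| / (√11340 · √17).
θ = arccos(0.53295) ≈ 57.80°.

57.80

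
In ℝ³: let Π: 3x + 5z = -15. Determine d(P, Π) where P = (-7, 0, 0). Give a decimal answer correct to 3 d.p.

n·P − d = (3)·(-7) + (0)·(0) + (5)·(0) − (-15) = -6; |n| = √34.
Distance = |-6| / √34 = 6/√34 ≈ 1.029.

1.029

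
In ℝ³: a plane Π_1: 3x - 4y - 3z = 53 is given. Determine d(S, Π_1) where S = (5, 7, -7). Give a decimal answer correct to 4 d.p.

7.7174

n·S − d = (3)·(5) + (-4)·(7) + (-3)·(-7) − 53 = -45; |n| = √34.
Distance = |-45| / √34 = 45/√34 ≈ 7.7174.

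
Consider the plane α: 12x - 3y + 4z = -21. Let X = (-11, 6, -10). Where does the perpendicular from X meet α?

Foot = X − λn with λ = (n·X − d)/|n|² = (-190 − (-21))/169 = -1.
Foot = (-11, 6, -10) − (-1)·(12, -3, 4) = (1, 3, -6).

(1, 3, -6)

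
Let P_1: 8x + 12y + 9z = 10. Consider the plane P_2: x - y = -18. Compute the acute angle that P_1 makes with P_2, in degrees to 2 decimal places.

80.42

cos θ = |n₁·n₂| / (|n₁||n₂|) = |-4| / (√289 · √2).
θ = arccos(0.16638) ≈ 80.42°.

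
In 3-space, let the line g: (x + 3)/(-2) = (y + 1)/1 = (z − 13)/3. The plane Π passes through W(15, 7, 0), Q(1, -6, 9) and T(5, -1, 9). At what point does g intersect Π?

(5, -5, 1)

g has direction (-2, 1, 3) through (-3, -1, 13).
WQ = (-14, -13, 9), WT = (-10, -8, 9); a normal to Π is WQ × WT = (-45, 36, -18).
Using W: Π has equation -45x + 36y - 18z = -423.
Substitute r = (-3, -1, 13) + t(-2, 1, 3) into the plane: -135 + 72t = -423, so t = -4.
Intersection: (-3, -1, 13) + (-4)·(-2, 1, 3) = (5, -5, 1).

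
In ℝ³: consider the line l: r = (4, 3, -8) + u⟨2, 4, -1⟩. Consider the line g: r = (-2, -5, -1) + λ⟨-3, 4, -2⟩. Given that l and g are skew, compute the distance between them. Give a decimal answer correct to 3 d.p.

5.008

Common perpendicular direction n = (2, 4, -1) × (-3, 4, -2) = (-4, 7, 20).
With w = (-2, -5, -1) − (4, 3, -8) = (-6, -8, 7), w · n = 108.
Distance = |w · n| / |n| = |108| / √465 ≈ 5.008.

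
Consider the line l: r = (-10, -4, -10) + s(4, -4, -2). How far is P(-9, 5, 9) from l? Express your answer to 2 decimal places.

Taking (-10, -4, -10) on l with direction v = (4, -4, -2): w = P − (-10, -4, -10) = (1, 9, 19), and w × v = (58, 78, -40).
Distance = |w × v| / |v| = √11048 / √36 ≈ 17.52.

17.52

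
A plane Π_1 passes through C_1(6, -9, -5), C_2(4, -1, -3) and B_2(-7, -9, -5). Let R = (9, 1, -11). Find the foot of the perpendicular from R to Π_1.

C_1C_2 = (-2, 8, 2), C_1B_2 = (-13, 0, 0); a normal to Π_1 is C_1C_2 × C_1B_2 = (0, -26, 104).
Using C_1: Π_1 has equation -26y + 104z = -286.
Foot = R − λn with λ = (n·R − d)/|n|² = (-1170 − (-286))/11492 = -1/13.
Foot = (9, 1, -11) − (-1/13)·(0, -26, 104) = (9, -1, -3).

(9, -1, -3)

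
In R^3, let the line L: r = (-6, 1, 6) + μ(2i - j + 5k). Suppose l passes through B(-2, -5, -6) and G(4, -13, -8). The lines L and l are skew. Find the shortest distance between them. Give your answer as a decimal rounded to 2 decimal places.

1.53

A direction vector for l is G − B = (6, -8, -2).
Common perpendicular direction n = (2, -1, 5) × (6, -8, -2) = (42, 34, -10).
With w = (-2, -5, -6) − (-6, 1, 6) = (4, -6, -12), w · n = 84.
Distance = |w · n| / |n| = |84| / √3020 ≈ 1.53.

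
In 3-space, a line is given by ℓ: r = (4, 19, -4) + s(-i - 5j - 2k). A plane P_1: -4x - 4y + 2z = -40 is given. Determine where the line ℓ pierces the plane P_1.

Substitute r = (4, 19, -4) + t(-1, -5, -2) into the plane: -100 + 20t = -40, so t = 3.
Intersection: (4, 19, -4) + 3·(-1, -5, -2) = (1, 4, -10).

(1, 4, -10)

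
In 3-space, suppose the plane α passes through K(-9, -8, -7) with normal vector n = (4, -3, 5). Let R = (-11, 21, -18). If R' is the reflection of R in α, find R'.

α: n·r = n·K gives 4x - 3y + 5z = -47.
λ = (n·R − d)/|n|² = (-197 − (-47))/50 = -3.
Reflection = R − 2λn = (-11, 21, -18) − (-6)·(4, -3, 5) = (13, 3, 12).

(13, 3, 12)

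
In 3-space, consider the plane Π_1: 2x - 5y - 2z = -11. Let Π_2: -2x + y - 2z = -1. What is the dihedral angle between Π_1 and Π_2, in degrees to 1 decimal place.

73.1

cos θ = |n₁·n₂| / (|n₁||n₂|) = |-5| / (√33 · √9).
θ = arccos(0.29013) ≈ 73.1°.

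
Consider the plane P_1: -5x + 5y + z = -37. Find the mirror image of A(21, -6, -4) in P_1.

λ = (n·A − d)/|n|² = (-139 − (-37))/51 = -2.
Reflection = A − 2λn = (21, -6, -4) − (-4)·(-5, 5, 1) = (1, 14, 0).

(1, 14, 0)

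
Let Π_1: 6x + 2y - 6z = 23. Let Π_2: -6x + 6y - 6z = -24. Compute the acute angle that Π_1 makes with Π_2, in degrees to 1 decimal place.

82.4

cos θ = |n₁·n₂| / (|n₁||n₂|) = |12| / (√76 · √108).
θ = arccos(0.13245) ≈ 82.4°.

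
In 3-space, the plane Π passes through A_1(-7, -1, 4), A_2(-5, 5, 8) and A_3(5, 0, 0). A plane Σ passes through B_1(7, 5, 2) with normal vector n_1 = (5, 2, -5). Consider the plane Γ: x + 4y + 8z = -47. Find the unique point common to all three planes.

(5, -5, -4)

A_1A_2 = (2, 6, 4), A_1A_3 = (12, 1, -4); a normal to Π is A_1A_2 × A_1A_3 = (-28, 56, -70).
Using A_1: Π has equation -28x + 56y - 70z = -140.
Σ: n_1·r = n_1·B_1 gives 5x + 2y - 5z = 35.
Solving the 3×3 linear system -28x + 56y - 70z = -140, 5x + 2y - 5z = 35, x + 4y + 8z = -47 (e.g. by elimination or Cramer's rule, determinant = -4788) gives (5, -5, -4).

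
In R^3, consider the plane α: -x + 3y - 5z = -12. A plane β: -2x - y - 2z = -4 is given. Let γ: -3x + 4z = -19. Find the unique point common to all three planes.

Solving the 3×3 linear system -x + 3y - 5z = -12, -2x - y - 2z = -4, -3x + 4z = -19 (e.g. by elimination or Cramer's rule, determinant = 61) gives (5, -4, -1).

(5, -4, -1)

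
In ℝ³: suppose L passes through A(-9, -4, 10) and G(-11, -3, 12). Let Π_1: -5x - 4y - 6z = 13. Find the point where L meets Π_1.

(-5, -6, 6)

A direction vector for L is G − A = (-2, 1, 2).
Substitute r = (-9, -4, 10) + t(-2, 1, 2) into the plane: 1 + (-6)t = 13, so t = -2.
Intersection: (-9, -4, 10) + (-2)·(-2, 1, 2) = (-5, -6, 6).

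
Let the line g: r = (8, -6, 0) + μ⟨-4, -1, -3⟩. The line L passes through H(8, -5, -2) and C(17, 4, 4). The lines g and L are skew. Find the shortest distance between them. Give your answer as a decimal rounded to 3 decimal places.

1.485

A direction vector for L is C − H = (9, 9, 6).
Common perpendicular direction n = (-4, -1, -3) × (9, 9, 6) = (21, -3, -27).
With w = (8, -5, -2) − (8, -6, 0) = (0, 1, -2), w · n = 51.
Distance = |w · n| / |n| = |51| / √1179 ≈ 1.485.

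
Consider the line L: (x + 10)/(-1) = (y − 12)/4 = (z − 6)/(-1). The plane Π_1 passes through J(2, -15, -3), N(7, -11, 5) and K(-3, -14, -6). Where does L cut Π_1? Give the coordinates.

L has direction (-1, 4, -1) through (-10, 12, 6).
JN = (5, 4, 8), JK = (-5, 1, -3); a normal to Π_1 is JN × JK = (-20, -25, 25).
Using J: Π_1 has equation -20x - 25y + 25z = 260.
Substitute r = (-10, 12, 6) + t(-1, 4, -1) into the plane: 50 + (-105)t = 260, so t = -2.
Intersection: (-10, 12, 6) + (-2)·(-1, 4, -1) = (-8, 4, 8).

(-8, 4, 8)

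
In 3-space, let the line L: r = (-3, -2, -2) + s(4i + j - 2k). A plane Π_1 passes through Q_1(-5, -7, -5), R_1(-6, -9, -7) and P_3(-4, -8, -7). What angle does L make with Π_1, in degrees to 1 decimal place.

Q_1R_1 = (-1, -2, -2), Q_1P_3 = (1, -1, -2); a normal to Π_1 is Q_1R_1 × Q_1P_3 = (2, -4, 3).
Using Q_1: Π_1 has equation 2x - 4y + 3z = 3.
sin θ = |n·v| / (|n||v|) = |-2| / (√29 · √21) = 0.08104.
θ ≈ 4.6°.

4.6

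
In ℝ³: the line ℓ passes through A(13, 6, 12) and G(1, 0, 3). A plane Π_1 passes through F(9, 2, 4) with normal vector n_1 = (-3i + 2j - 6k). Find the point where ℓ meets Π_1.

(5, 2, 6)

A direction vector for ℓ is G − A = (-12, -6, -9).
Π_1: n_1·r = n_1·F gives -3x + 2y - 6z = -47.
Substitute r = (13, 6, 12) + t(-12, -6, -9) into the plane: -99 + 78t = -47, so t = 2/3.
Intersection: (13, 6, 12) + (2/3)·(-12, -6, -9) = (5, 2, 6).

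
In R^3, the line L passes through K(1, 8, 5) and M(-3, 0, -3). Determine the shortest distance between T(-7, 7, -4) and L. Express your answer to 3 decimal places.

A direction vector for L is M − K = (-4, -8, -8).
Taking (1, 8, 5) on L with direction v = (-4, -8, -8): w = T − (1, 8, 5) = (-8, -1, -9), and w × v = (-64, -28, 60).
Distance = |w × v| / |v| = √8480 / √144 ≈ 7.674.

7.674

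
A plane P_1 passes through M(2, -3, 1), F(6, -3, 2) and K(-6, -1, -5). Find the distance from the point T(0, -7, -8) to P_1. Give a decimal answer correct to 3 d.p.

7.333

MF = (4, 0, 1), MK = (-8, 2, -6); a normal to P_1 is MF × MK = (-2, 16, 8).
Using M: P_1 has equation -2x + 16y + 8z = -44.
n·T − d = (-2)·(0) + (16)·(-7) + (8)·(-8) − (-44) = -132; |n| = √324.
Distance = |-132| / √324 = 132/√324 ≈ 7.333.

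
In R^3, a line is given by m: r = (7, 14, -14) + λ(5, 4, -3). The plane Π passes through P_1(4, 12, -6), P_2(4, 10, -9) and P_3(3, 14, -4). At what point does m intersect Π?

(2, 10, -11)

P_1P_2 = (0, -2, -3), P_1P_3 = (-1, 2, 2); a normal to Π is P_1P_2 × P_1P_3 = (2, 3, -2).
Using P_1: Π has equation 2x + 3y - 2z = 56.
Substitute r = (7, 14, -14) + t(5, 4, -3) into the plane: 84 + 28t = 56, so t = -1.
Intersection: (7, 14, -14) + (-1)·(5, 4, -3) = (2, 10, -11).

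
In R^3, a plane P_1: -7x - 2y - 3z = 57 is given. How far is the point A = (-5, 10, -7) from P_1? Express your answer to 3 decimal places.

n·A − d = (-7)·(-5) + (-2)·(10) + (-3)·(-7) − 57 = -21; |n| = √62.
Distance = |-21| / √62 = 21/√62 ≈ 2.667.

2.667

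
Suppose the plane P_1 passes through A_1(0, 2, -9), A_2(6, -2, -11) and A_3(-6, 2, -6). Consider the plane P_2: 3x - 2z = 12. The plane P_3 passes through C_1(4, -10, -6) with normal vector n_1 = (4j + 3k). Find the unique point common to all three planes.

(0, -10, -6)

A_1A_2 = (6, -4, -2), A_1A_3 = (-6, 0, 3); a normal to P_1 is A_1A_2 × A_1A_3 = (-12, -6, -24).
Using A_1: P_1 has equation -12x - 6y - 24z = 204.
P_3: n_1·r = n_1·C_1 gives 4y + 3z = -58.
Solving the 3×3 linear system -12x - 6y - 24z = 204, 3x - 2z = 12, 4y + 3z = -58 (e.g. by elimination or Cramer's rule, determinant = -330) gives (0, -10, -6).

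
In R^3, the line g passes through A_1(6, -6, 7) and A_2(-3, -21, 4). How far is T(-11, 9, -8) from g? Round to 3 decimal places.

A direction vector for g is A_2 − A_1 = (-9, -15, -3).
Taking (6, -6, 7) on g with direction v = (-9, -15, -3): w = T − (6, -6, 7) = (-17, 15, -15), and w × v = (-270, 84, 390).
Distance = |w × v| / |v| = √232056 / √315 ≈ 27.142.

27.142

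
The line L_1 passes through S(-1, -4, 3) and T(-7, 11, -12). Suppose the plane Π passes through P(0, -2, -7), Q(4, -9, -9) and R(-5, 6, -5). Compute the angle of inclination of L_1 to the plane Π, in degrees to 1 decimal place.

43.9

A direction vector for L_1 is T − S = (-6, 15, -15).
PQ = (4, -7, -2), PR = (-5, 8, 2); a normal to Π is PQ × PR = (2, 2, -3).
Using P: Π has equation 2x + 2y - 3z = 17.
sin θ = |n·v| / (|n||v|) = |63| / (√17 · √486) = 0.69310.
θ ≈ 43.9°.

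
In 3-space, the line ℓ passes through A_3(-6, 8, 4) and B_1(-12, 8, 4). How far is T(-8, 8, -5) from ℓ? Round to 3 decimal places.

A direction vector for ℓ is B_1 − A_3 = (-6, 0, 0).
Taking (-6, 8, 4) on ℓ with direction v = (-6, 0, 0): w = T − (-6, 8, 4) = (-2, 0, -9), and w × v = (0, 54, 0).
Distance = |w × v| / |v| = √2916 / √36 ≈ 9.000.

9.000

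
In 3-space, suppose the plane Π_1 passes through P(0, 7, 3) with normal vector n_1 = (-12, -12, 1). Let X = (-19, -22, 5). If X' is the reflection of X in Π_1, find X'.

Π_1: n_1·r = n_1·P gives -12x - 12y + z = -81.
λ = (n·X − d)/|n|² = (497 − (-81))/289 = 2.
Reflection = X − 2λn = (-19, -22, 5) − 4·(-12, -12, 1) = (29, 26, 1).

(29, 26, 1)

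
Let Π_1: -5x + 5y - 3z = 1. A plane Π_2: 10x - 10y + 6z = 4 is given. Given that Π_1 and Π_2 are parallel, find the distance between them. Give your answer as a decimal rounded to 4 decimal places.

Rescale Π_2 by 1/(-2): -5x + 5y - 3z = -2. Then distance = |1 − (-2)| / √59 ≈ 0.3906.

0.3906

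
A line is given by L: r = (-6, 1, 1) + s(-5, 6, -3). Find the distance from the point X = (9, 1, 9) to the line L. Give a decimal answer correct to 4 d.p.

12.2060

Taking (-6, 1, 1) on L with direction v = (-5, 6, -3): w = X − (-6, 1, 1) = (15, 0, 8), and w × v = (-48, 5, 90).
Distance = |w × v| / |v| = √10429 / √70 ≈ 12.2060.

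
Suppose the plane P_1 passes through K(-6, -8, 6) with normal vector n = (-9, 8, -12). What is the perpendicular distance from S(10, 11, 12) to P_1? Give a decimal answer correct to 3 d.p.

P_1: n·r = n·K gives -9x + 8y - 12z = -82.
n·S − d = (-9)·(10) + (8)·(11) + (-12)·(12) − (-82) = -64; |n| = √289.
Distance = |-64| / √289 = 64/√289 ≈ 3.765.

3.765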